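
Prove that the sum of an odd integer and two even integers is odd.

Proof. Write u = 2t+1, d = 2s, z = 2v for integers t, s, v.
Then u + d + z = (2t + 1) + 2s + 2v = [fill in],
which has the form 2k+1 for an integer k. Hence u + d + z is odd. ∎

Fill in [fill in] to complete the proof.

Expanding: (2t + 1) + 2s + 2v = 2s + 2t + 2v + 1.
Every term except the constant is even, so this is 2(s + t + v) + 1,
and s + t + v ∈ ℤ gives the required form.

2(s + t + v) + 1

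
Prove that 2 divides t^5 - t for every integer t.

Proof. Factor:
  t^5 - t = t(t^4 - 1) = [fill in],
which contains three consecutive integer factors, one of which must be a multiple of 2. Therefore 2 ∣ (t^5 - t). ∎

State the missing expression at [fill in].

(t - 1)t(t + 1)(t^2 + 1)

t^4 - 1 = (t^2 - 1)(t^2 + 1), and t^2 - 1 = (t-1)(t+1).
So t(t^4 - 1) = (t - 1)t(t + 1)(t^2 + 1).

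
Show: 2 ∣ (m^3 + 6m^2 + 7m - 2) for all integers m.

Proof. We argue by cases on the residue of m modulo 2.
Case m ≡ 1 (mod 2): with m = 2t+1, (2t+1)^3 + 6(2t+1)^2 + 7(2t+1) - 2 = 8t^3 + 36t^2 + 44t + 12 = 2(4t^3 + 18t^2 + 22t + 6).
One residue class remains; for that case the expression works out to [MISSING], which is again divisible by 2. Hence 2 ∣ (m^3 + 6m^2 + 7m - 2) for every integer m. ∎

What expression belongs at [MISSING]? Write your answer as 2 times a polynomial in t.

Only m ≡ 0 (mod 2) is unaccounted for. Put m = 2t:
(2t)^3 + 6(2t)^2 + 7(2t) - 2 expands to 8t^3 + 24t^2 + 14t - 2,
and factoring out 2 leaves 2(4t^3 + 12t^2 + 7t - 1).

2(4t^3 + 12t^2 + 7t - 1)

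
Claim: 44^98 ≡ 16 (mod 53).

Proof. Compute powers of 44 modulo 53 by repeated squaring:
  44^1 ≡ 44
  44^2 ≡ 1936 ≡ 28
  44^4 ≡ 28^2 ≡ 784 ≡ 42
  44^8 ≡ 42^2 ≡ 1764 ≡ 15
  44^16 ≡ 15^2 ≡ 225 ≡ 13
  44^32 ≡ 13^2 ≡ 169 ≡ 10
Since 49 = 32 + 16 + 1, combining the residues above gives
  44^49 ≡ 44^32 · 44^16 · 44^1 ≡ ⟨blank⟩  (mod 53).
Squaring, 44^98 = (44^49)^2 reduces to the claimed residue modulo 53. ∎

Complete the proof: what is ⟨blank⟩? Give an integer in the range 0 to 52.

Multiply the listed residues: 10 · 13 · 44 = 130 → 5720.
Reducing modulo 53: 5720 = 107·53 + 49, so 44^49 ≡ 49.

49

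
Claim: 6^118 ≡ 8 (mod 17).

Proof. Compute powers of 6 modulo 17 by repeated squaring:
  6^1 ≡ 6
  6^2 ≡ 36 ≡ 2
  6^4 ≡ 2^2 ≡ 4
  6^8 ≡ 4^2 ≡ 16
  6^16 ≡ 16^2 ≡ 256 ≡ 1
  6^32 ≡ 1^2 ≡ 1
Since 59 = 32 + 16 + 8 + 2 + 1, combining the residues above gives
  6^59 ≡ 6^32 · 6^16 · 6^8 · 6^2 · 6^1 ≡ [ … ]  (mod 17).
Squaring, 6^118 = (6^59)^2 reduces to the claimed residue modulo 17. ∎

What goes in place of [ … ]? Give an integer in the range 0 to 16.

5

Multiply the listed residues: 1 · 1 · 16 · 2 · 6 = 1 → 16 → 32 → 192.
Reducing modulo 17: 192 = 11·17 + 5, so 6^59 ≡ 5.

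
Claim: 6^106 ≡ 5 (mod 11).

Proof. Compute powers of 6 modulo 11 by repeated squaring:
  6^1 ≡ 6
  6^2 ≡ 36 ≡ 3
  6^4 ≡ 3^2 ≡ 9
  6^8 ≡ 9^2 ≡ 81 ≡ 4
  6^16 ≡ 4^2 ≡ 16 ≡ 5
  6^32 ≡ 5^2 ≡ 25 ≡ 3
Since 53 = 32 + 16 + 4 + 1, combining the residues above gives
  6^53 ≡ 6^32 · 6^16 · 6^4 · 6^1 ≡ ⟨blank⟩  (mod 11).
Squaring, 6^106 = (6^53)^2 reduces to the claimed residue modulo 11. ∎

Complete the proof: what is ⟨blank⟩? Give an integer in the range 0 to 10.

6^32 · 6^16 · 6^4 · 6^1 ≡ 3 · 5 · 9 · 6 = 810.
810 mod 11 = 7, so 6^53 ≡ 7 (mod 11).

7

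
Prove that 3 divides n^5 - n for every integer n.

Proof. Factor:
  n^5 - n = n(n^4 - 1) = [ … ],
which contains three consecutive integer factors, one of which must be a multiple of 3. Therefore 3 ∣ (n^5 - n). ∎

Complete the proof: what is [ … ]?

n^4 - 1 = (n^2 - 1)(n^2 + 1), and n^2 - 1 = (n-1)(n+1).
So n(n^4 - 1) = (n - 1)n(n + 1)(n^2 + 1).

(n - 1)n(n + 1)(n^2 + 1)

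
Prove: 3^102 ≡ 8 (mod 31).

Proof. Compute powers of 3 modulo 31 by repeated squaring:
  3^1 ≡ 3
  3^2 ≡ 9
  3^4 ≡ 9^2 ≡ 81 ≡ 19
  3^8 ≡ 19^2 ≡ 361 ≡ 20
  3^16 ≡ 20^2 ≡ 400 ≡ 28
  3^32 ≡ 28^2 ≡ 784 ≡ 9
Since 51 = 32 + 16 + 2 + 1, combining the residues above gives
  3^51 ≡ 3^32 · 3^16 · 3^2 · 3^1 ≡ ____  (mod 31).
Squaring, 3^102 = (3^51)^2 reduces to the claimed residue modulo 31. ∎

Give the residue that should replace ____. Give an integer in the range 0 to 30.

3^32 · 3^16 · 3^2 · 3^1 ≡ 9 · 28 · 9 · 3 = 6804.
6804 mod 31 = 15, so 3^51 ≡ 15 (mod 31).

15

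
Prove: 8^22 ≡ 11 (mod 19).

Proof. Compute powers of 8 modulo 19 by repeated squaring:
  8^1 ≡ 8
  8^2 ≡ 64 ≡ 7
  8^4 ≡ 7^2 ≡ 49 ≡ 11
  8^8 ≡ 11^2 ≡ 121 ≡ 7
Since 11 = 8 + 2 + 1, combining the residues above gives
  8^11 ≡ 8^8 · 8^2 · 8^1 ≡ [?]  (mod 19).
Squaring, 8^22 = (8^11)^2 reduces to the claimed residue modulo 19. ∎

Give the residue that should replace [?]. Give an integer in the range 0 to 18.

12

Multiply the listed residues: 7 · 7 · 8 = 49 → 392.
Reducing modulo 19: 392 = 20·19 + 12, so 8^11 ≡ 12.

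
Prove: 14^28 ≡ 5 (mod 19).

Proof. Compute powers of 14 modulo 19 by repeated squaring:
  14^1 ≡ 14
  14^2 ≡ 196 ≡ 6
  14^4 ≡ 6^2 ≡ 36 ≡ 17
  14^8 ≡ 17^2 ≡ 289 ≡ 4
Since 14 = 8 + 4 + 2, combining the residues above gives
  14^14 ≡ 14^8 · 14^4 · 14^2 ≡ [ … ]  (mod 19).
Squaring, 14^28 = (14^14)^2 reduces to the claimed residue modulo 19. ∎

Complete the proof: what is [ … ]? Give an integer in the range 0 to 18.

14^8 · 14^4 · 14^2 ≡ 4 · 17 · 6 = 408.
408 mod 19 = 9, so 14^14 ≡ 9 (mod 19).

9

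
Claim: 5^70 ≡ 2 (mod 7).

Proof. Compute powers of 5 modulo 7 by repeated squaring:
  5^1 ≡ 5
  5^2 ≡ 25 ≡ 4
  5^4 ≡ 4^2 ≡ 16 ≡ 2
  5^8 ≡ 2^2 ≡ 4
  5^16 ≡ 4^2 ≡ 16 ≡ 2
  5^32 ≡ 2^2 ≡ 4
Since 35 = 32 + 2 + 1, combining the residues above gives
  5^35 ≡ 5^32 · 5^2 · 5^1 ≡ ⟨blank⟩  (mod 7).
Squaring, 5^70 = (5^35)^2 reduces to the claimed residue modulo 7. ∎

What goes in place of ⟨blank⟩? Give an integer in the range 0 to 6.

5^32 · 5^2 · 5^1 ≡ 4 · 4 · 5 = 80.
80 mod 7 = 3, so 5^35 ≡ 3 (mod 7).

3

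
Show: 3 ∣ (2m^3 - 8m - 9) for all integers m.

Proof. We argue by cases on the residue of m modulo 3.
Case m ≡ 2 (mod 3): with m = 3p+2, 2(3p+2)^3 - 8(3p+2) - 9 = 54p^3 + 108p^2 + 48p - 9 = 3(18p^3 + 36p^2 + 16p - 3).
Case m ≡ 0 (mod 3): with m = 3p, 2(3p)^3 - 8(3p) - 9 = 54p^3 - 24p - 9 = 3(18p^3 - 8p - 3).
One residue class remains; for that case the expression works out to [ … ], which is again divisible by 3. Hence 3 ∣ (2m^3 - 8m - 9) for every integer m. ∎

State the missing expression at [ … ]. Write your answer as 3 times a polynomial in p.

3(18p^3 + 18p^2 - 2p - 5)

Only m ≡ 1 (mod 3) is unaccounted for. Put m = 3p+1:
2(3p+1)^3 - 8(3p+1) - 9 expands to 54p^3 + 54p^2 - 6p - 15,
and factoring out 3 leaves 3(18p^3 + 18p^2 - 2p - 5).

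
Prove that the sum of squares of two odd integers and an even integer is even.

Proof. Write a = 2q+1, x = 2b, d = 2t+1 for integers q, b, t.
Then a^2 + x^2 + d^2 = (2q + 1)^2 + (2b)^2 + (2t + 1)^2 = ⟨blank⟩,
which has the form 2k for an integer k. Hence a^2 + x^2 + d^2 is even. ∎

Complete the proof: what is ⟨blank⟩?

(2q + 1)^2 + (2b)^2 + (2t + 1)^2 = 4b^2 + 4q^2 + 4q + 4t^2 + 4t + 2
= 2(2b^2 + 2q^2 + 2q + 2t^2 + 2t + 1).
Since 2b^2 + 2q^2 + 2q + 2t^2 + 2t + 1 is an integer, the sum of squares is of the form 2k for an integer k.

2(2b^2 + 2q^2 + 2q + 2t^2 + 2t + 1)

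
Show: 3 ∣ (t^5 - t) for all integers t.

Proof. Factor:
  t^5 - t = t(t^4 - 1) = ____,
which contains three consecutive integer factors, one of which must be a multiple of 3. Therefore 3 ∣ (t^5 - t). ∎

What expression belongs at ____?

t^4 - 1 = (t^2 - 1)(t^2 + 1), and t^2 - 1 = (t-1)(t+1).
So t(t^4 - 1) = (t - 1)t(t + 1)(t^2 + 1).

(t - 1)t(t + 1)(t^2 + 1)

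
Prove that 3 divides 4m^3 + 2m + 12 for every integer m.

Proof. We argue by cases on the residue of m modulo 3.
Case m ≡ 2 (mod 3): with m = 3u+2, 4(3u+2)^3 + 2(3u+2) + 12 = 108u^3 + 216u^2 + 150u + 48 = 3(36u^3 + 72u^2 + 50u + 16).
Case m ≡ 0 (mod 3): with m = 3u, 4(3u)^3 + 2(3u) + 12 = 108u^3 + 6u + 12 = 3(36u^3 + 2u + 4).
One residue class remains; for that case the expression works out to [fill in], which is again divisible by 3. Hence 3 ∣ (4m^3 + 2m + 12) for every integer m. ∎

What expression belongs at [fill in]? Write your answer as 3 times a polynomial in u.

3(36u^3 + 36u^2 + 14u + 6)

Only m ≡ 1 (mod 3) is unaccounted for. Put m = 3u+1:
4(3u+1)^3 + 2(3u+1) + 12 expands to 108u^3 + 108u^2 + 42u + 18,
and factoring out 3 leaves 3(36u^3 + 36u^2 + 14u + 6).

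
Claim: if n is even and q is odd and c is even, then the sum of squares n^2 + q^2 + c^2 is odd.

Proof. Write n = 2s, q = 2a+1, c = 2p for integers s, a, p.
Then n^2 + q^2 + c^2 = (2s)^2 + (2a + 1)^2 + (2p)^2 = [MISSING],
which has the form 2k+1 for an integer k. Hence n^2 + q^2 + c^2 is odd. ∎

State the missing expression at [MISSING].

2(2a^2 + 2a + 2p^2 + 2s^2) + 1

Expanding: (2s)^2 + (2a + 1)^2 + (2p)^2 = 4a^2 + 4a + 4p^2 + 4s^2 + 1.
Every term except the constant is even, so this is 2(2a^2 + 2a + 2p^2 + 2s^2) + 1,
and 2a^2 + 2a + 2p^2 + 2s^2 ∈ ℤ gives the required form.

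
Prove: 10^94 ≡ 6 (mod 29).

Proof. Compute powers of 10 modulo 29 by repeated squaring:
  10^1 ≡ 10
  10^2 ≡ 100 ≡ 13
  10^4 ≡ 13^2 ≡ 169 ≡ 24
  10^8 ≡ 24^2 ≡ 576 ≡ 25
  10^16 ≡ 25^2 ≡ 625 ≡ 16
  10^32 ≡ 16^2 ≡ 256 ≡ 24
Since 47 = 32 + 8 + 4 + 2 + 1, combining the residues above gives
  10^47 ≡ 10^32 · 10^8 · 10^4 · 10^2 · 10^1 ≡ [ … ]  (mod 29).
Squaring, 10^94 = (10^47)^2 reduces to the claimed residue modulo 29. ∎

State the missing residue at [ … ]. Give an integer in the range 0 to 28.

21

10^32 · 10^8 · 10^4 · 10^2 · 10^1 ≡ 24 · 25 · 24 · 13 · 10 = 1872000.
1872000 mod 29 = 21, so 10^47 ≡ 21 (mod 29).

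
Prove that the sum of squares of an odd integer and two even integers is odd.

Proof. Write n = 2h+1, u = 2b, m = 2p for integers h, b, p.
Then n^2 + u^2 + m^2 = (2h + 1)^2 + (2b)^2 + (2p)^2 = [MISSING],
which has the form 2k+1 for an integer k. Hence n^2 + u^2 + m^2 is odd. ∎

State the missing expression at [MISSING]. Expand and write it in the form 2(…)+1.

Expanding: (2h + 1)^2 + (2b)^2 + (2p)^2 = 4b^2 + 4h^2 + 4h + 4p^2 + 1.
Every term except the constant is even, so this is 2(2b^2 + 2h^2 + 2h + 2p^2) + 1,
and 2b^2 + 2h^2 + 2h + 2p^2 ∈ ℤ gives the required form.

2(2b^2 + 2h^2 + 2h + 2p^2) + 1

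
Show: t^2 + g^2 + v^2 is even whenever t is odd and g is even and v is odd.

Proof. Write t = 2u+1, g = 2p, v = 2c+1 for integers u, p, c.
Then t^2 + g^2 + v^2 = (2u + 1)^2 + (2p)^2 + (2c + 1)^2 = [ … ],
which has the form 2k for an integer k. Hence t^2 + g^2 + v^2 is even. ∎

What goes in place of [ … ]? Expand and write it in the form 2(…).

2(2c^2 + 2c + 2p^2 + 2u^2 + 2u + 1)

(2u + 1)^2 + (2p)^2 + (2c + 1)^2 = 4c^2 + 4c + 4p^2 + 4u^2 + 4u + 2
= 2(2c^2 + 2c + 2p^2 + 2u^2 + 2u + 1).
Since 2c^2 + 2c + 2p^2 + 2u^2 + 2u + 1 is an integer, the sum of squares is of the form 2k for an integer k.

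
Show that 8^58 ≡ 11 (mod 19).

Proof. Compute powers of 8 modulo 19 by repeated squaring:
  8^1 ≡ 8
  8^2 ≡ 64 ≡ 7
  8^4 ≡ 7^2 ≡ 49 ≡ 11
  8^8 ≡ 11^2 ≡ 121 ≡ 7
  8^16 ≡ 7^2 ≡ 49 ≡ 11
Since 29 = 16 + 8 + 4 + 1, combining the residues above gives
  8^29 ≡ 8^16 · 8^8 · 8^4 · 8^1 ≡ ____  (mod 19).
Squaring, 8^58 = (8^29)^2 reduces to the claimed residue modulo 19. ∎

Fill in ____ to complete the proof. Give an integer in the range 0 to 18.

8^16 · 8^8 · 8^4 · 8^1 ≡ 11 · 7 · 11 · 8 = 6776.
6776 mod 19 = 12, so 8^29 ≡ 12 (mod 19).

12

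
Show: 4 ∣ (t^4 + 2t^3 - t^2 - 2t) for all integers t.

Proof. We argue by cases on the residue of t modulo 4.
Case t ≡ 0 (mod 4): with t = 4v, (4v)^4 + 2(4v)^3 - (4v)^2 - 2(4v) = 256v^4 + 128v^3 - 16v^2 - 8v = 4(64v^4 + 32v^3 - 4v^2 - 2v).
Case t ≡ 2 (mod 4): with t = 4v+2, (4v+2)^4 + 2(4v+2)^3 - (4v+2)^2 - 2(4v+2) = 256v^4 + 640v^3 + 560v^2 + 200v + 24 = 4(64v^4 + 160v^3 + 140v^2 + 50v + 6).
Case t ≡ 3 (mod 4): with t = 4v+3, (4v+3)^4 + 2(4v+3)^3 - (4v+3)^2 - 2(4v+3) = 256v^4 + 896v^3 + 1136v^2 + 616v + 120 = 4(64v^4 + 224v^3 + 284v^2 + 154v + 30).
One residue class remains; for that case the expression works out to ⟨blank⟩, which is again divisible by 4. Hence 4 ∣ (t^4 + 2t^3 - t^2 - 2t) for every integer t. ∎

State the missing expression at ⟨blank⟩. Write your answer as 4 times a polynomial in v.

4(64v^4 + 96v^3 + 44v^2 + 6v)

Only t ≡ 1 (mod 4) is unaccounted for. Put t = 4v+1:
(4v+1)^4 + 2(4v+1)^3 - (4v+1)^2 - 2(4v+1) expands to 256v^4 + 384v^3 + 176v^2 + 24v,
and factoring out 4 leaves 4(64v^4 + 96v^3 + 44v^2 + 6v).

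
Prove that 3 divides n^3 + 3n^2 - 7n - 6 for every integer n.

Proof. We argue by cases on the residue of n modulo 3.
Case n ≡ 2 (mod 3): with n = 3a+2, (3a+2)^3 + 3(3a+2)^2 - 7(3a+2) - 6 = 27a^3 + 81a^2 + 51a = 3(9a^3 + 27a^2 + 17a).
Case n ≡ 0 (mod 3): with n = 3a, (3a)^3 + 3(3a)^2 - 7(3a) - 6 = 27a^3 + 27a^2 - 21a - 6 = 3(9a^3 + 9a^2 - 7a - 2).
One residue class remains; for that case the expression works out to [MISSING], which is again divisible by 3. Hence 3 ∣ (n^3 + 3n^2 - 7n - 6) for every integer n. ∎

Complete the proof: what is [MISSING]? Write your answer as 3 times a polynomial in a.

The residues treated are {2, 0}, so the missing case is n ≡ 1 (mod 3); write n = 3a+1.
Then (3a+1)^3 + 3(3a+1)^2 - 7(3a+1) - 6 = 27a^3 + 54a^2 + 6a - 9 = 3(9a^3 + 18a^2 + 2a - 3).

3(9a^3 + 18a^2 + 2a - 3)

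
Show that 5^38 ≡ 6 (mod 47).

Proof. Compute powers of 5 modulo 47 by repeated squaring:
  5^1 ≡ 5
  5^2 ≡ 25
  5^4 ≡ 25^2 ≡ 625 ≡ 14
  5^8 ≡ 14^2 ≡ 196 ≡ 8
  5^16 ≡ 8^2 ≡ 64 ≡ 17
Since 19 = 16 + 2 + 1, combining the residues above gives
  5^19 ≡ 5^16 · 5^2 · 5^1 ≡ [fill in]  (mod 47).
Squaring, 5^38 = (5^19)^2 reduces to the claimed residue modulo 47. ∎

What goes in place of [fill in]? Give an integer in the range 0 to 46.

5^16 · 5^2 · 5^1 ≡ 17 · 25 · 5 = 2125.
2125 mod 47 = 10, so 5^19 ≡ 10 (mod 47).

10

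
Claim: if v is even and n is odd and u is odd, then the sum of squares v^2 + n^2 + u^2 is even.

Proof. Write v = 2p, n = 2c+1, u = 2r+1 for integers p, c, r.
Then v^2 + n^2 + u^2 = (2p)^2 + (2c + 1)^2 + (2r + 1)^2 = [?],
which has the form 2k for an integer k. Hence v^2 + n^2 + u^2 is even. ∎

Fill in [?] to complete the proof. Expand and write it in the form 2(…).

2(2c^2 + 2c + 2p^2 + 2r^2 + 2r + 1)

(2p)^2 + (2c + 1)^2 + (2r + 1)^2 = 4c^2 + 4c + 4p^2 + 4r^2 + 4r + 2
= 2(2c^2 + 2c + 2p^2 + 2r^2 + 2r + 1).
Since 2c^2 + 2c + 2p^2 + 2r^2 + 2r + 1 is an integer, the sum of squares is of the form 2k for an integer k.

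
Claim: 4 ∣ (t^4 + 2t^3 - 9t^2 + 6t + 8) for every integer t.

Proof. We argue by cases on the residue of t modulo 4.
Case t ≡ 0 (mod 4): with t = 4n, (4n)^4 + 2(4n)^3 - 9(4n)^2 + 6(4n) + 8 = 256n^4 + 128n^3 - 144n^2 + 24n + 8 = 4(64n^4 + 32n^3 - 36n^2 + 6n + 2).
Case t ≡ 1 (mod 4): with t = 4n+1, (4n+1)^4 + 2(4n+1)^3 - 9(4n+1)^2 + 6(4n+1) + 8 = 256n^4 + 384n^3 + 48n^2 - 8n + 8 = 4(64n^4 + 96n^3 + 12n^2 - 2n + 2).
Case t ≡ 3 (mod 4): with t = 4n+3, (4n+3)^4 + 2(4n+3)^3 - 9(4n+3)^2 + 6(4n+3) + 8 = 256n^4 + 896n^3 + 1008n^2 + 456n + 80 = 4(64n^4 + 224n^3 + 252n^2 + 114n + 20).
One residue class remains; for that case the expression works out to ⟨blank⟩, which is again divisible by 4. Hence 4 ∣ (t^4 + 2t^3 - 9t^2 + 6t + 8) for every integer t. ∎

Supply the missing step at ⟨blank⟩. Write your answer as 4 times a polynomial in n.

4(64n^4 + 160n^3 + 108n^2 + 26n + 4)

Only t ≡ 2 (mod 4) is unaccounted for. Put t = 4n+2:
(4n+2)^4 + 2(4n+2)^3 - 9(4n+2)^2 + 6(4n+2) + 8 expands to 256n^4 + 640n^3 + 432n^2 + 104n + 16,
and factoring out 4 leaves 4(64n^4 + 160n^3 + 108n^2 + 26n + 4).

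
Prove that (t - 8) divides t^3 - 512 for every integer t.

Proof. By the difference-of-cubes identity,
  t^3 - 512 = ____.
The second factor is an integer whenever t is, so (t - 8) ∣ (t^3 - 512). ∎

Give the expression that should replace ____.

(t - 8)(t^2 + 8t + 64)

a^3 - b^3 = (a - b)(a^2 + ab + b^2). With a = t, b = 8:
t^3 - 512 = (t - 8)(t^2 + 8t + 64).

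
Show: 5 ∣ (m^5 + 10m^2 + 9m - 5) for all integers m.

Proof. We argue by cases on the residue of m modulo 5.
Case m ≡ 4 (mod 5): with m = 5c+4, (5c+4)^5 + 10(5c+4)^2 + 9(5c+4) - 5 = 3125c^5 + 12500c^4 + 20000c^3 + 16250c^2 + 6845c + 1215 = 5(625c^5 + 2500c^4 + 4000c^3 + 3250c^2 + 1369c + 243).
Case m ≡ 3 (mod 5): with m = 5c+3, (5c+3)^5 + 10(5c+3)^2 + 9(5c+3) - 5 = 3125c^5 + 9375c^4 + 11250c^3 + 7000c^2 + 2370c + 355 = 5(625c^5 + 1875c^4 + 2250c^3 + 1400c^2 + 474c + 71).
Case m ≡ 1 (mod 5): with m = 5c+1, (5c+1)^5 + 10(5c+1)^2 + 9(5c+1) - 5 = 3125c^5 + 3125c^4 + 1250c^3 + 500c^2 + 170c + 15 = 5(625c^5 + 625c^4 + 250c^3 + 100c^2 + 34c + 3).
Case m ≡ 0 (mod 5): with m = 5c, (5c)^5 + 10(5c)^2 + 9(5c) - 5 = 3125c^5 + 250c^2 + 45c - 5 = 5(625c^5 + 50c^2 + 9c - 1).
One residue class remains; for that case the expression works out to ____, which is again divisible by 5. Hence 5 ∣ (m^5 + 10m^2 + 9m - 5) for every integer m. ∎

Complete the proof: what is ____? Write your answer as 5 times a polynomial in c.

The residues treated are {4, 3, 1, 0}, so the missing case is m ≡ 2 (mod 5); write m = 5c+2.
Then (5c+2)^5 + 10(5c+2)^2 + 9(5c+2) - 5 = 3125c^5 + 6250c^4 + 5000c^3 + 2250c^2 + 645c + 85 = 5(625c^5 + 1250c^4 + 1000c^3 + 450c^2 + 129c + 17).

5(625c^5 + 1250c^4 + 1000c^3 + 450c^2 + 129c + 17)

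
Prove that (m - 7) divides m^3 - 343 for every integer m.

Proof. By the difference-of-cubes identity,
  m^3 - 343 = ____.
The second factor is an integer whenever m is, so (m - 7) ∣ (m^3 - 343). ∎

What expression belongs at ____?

(m - 7)(m^2 + 7m + 49)

Polynomial division of m^3 - 343 by m - 7 leaves remainder 0 and quotient m^2 + 7m + 49.
Hence m^3 - 343 = (m - 7)(m^2 + 7m + 49).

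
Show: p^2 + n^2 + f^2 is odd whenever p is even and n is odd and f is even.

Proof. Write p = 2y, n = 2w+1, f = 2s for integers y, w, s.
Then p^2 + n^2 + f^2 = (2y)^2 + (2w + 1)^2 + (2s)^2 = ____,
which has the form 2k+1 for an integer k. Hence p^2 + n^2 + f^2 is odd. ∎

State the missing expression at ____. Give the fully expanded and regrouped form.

Expanding: (2y)^2 + (2w + 1)^2 + (2s)^2 = 4s^2 + 4w^2 + 4w + 4y^2 + 1.
Every term except the constant is even, so this is 2(2s^2 + 2w^2 + 2w + 2y^2) + 1,
and 2s^2 + 2w^2 + 2w + 2y^2 ∈ ℤ gives the required form.

2(2s^2 + 2w^2 + 2w + 2y^2) + 1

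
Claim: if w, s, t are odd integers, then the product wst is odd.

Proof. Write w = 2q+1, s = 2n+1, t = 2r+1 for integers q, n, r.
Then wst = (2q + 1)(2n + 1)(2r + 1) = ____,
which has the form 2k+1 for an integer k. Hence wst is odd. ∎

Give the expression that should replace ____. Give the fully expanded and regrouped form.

(2q + 1)(2n + 1)(2r + 1) = 8nqr + 4nq + 4nr + 2n + 4qr + 2q + 2r + 1
= 2(4nqr + 2nq + 2nr + n + 2qr + q + r) + 1.
Since 4nqr + 2nq + 2nr + n + 2qr + q + r is an integer, the product is of the form 2k+1 for an integer k.

2(4nqr + 2nq + 2nr + n + 2qr + q + r) + 1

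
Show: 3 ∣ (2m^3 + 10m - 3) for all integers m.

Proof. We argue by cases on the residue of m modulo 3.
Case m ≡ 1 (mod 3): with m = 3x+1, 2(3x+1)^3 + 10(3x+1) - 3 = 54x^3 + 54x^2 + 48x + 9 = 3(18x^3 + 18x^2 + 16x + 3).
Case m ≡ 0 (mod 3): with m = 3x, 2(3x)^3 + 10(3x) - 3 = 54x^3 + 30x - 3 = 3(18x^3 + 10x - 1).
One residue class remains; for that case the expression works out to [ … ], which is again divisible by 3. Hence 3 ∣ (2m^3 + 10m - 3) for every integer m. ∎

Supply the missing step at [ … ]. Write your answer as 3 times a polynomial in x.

3(18x^3 + 36x^2 + 34x + 11)

Only m ≡ 2 (mod 3) is unaccounted for. Put m = 3x+2:
2(3x+2)^3 + 10(3x+2) - 3 expands to 54x^3 + 108x^2 + 102x + 33,
and factoring out 3 leaves 3(18x^3 + 36x^2 + 34x + 11).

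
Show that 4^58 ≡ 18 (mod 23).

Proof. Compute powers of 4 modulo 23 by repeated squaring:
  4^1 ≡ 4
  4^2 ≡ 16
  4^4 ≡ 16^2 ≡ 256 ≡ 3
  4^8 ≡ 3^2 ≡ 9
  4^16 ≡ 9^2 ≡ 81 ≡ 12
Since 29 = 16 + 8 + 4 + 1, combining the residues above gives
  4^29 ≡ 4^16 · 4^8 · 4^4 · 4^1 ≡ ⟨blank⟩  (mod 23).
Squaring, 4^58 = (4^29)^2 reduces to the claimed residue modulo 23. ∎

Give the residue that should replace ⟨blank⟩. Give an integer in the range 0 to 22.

8

Multiply the listed residues: 12 · 9 · 3 · 4 = 108 → 324 → 1296.
Reducing modulo 23: 1296 = 56·23 + 8, so 4^29 ≡ 8.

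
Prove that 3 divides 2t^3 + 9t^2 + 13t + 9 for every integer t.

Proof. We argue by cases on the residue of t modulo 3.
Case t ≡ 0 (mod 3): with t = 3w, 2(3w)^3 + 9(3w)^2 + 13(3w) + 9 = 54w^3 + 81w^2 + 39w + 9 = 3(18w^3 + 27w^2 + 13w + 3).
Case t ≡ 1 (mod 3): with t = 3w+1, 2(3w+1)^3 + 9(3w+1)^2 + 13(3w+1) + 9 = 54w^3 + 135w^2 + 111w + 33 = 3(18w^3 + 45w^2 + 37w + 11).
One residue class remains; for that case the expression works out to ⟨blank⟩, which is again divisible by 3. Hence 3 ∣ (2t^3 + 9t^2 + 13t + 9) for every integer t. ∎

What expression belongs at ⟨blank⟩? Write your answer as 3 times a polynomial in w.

The residues treated are {0, 1}, so the missing case is t ≡ 2 (mod 3); write t = 3w+2.
Then 2(3w+2)^3 + 9(3w+2)^2 + 13(3w+2) + 9 = 54w^3 + 189w^2 + 219w + 87 = 3(18w^3 + 63w^2 + 73w + 29).

3(18w^3 + 63w^2 + 73w + 29)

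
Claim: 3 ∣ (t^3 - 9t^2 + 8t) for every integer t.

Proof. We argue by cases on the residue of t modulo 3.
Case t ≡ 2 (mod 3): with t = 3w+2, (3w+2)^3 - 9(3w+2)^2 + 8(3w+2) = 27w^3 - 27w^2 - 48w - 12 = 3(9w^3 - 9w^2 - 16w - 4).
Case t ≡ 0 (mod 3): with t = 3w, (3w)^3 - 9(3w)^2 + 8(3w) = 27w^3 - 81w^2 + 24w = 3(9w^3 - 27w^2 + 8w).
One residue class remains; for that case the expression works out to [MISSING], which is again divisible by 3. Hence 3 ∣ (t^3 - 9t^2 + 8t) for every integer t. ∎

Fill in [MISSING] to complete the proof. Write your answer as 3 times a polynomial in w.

The residues treated are {2, 0}, so the missing case is t ≡ 1 (mod 3); write t = 3w+1.
Then (3w+1)^3 - 9(3w+1)^2 + 8(3w+1) = 27w^3 - 54w^2 - 21w = 3(9w^3 - 18w^2 - 7w).

3(9w^3 - 18w^2 - 7w)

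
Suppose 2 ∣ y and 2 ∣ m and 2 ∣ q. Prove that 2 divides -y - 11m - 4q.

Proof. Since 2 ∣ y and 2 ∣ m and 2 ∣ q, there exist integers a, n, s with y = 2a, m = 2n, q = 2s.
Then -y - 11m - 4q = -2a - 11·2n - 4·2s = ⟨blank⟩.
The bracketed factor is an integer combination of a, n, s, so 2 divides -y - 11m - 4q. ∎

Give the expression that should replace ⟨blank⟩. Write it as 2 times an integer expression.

2(-a - 11n - 4s)

Each term has a factor of 2: -2a - 11·2n - 4·2s = 2·(-a - 11n - 4s).
Since -a - 11n - 4s is an integer, 2 ∣ (-y - 11m - 4q).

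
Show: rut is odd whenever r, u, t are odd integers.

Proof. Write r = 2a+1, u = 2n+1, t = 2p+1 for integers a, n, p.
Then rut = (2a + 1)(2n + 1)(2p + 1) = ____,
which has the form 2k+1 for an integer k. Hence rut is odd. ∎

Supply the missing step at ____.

Expanding: (2a + 1)(2n + 1)(2p + 1) = 8anp + 4an + 4ap + 2a + 4np + 2n + 2p + 1.
Every term except the constant is even, so this is 2(4anp + 2an + 2ap + a + 2np + n + p) + 1,
and 4anp + 2an + 2ap + a + 2np + n + p ∈ ℤ gives the required form.

2(4anp + 2an + 2ap + a + 2np + n + p) + 1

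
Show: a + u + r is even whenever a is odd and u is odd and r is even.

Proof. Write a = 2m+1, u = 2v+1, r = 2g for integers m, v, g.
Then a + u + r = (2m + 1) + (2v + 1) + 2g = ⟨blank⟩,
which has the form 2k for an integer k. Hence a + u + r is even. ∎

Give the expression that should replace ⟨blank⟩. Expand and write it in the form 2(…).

2(g + m + v + 1)

(2m + 1) + (2v + 1) + 2g = 2g + 2m + 2v + 2
= 2(g + m + v + 1).
Since g + m + v + 1 is an integer, the sum is of the form 2k for an integer k.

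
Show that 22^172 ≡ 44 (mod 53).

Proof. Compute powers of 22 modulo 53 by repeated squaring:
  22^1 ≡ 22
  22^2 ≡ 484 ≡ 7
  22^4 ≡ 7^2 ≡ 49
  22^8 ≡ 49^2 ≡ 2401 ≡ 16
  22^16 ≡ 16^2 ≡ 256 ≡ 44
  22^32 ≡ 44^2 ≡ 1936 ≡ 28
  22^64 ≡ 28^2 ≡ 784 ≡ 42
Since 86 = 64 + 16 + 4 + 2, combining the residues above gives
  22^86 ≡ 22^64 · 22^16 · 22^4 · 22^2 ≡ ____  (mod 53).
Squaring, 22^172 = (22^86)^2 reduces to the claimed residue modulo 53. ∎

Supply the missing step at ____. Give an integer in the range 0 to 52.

Multiply the listed residues: 42 · 44 · 49 · 7 = 1848 → 90552 → 633864.
Reducing modulo 53: 633864 = 11959·53 + 37, so 22^86 ≡ 37.

37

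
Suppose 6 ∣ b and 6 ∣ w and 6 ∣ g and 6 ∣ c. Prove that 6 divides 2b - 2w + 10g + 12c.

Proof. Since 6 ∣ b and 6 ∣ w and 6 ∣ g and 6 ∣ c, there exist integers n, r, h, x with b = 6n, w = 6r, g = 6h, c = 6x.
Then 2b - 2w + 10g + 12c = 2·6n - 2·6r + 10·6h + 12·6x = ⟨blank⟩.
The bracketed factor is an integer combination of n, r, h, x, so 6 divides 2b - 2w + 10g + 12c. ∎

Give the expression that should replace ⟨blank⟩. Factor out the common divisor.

6(10h + 2n - 2r + 12x)

Pull the common 6 out of every term: 2·6n - 2·6r + 10·6h + 12·6x = 6(10h + 2n - 2r + 12x).
10h + 2n - 2r + 12x is an integer, which exhibits the divisibility.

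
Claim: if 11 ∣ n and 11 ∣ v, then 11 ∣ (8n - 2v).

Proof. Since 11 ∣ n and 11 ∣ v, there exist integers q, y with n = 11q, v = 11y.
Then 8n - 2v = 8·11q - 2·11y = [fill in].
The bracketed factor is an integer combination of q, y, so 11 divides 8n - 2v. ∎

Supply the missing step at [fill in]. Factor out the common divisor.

11(8q - 2y)

Pull the common 11 out of every term: 8·11q - 2·11y = 11(8q - 2y).
8q - 2y is an integer, which exhibits the divisibility.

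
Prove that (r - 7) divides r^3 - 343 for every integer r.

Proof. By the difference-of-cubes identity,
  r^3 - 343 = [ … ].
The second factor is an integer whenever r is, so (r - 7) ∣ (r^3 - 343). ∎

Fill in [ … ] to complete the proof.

(r - 7)(r^2 + 7r + 49)

a^3 - b^3 = (a - b)(a^2 + ab + b^2). With a = r, b = 7:
r^3 - 343 = (r - 7)(r^2 + 7r + 49).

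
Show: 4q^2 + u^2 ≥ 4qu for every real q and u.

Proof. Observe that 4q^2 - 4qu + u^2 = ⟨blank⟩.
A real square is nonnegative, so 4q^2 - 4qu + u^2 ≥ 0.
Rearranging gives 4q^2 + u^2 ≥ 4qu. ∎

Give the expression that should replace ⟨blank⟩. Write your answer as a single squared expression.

The leading and trailing coefficients are 2^2 and 1^2, and 4 = 2·2·1, so the trinomial is (2q - u)^2.
Hence 4q^2 - 4qu + u^2 ≥ 0.

(2q - u)^2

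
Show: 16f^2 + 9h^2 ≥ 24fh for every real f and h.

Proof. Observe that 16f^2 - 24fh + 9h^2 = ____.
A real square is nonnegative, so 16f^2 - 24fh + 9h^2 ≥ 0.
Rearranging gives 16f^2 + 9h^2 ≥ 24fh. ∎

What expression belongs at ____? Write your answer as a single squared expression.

16f^2 - 24fh + 9h^2 is a perfect-square trinomial: the outer terms are (4f)^2 and (3h)^2, and the cross term is -2·4f·3h.
So 16f^2 - 24fh + 9h^2 = (4f - 3h)^2 ≥ 0.

(4f - 3h)^2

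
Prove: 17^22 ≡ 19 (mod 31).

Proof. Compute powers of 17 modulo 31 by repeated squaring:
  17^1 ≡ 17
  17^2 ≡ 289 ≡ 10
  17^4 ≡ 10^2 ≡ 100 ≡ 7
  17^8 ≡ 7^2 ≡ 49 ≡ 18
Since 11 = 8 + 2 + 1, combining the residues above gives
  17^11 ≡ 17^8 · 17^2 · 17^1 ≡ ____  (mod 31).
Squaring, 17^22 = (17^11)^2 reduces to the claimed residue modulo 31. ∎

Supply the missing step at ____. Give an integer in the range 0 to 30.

Multiply the listed residues: 18 · 10 · 17 = 180 → 3060.
Reducing modulo 31: 3060 = 98·31 + 22, so 17^11 ≡ 22.

22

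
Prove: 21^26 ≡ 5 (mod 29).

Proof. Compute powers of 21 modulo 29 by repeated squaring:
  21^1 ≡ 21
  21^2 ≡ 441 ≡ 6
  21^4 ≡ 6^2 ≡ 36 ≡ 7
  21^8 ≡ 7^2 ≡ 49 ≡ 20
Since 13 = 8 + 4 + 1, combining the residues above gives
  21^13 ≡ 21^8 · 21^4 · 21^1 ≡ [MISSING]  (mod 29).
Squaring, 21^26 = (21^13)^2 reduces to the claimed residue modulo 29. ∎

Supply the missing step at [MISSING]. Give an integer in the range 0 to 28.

11

21^8 · 21^4 · 21^1 ≡ 20 · 7 · 21 = 2940.
2940 mod 29 = 11, so 21^13 ≡ 11 (mod 29).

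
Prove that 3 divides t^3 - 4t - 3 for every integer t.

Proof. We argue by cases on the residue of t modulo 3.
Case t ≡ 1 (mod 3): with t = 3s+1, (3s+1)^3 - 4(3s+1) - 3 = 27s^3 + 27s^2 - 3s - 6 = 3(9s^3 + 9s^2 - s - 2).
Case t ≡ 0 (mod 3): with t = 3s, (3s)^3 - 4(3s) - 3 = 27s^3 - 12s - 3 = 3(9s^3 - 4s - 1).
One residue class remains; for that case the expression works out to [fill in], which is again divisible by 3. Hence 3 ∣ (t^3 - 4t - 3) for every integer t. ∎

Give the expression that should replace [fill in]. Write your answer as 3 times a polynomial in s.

3(9s^3 + 18s^2 + 8s - 1)

The residues treated are {1, 0}, so the missing case is t ≡ 2 (mod 3); write t = 3s+2.
Then (3s+2)^3 - 4(3s+2) - 3 = 27s^3 + 54s^2 + 24s - 3 = 3(9s^3 + 18s^2 + 8s - 1).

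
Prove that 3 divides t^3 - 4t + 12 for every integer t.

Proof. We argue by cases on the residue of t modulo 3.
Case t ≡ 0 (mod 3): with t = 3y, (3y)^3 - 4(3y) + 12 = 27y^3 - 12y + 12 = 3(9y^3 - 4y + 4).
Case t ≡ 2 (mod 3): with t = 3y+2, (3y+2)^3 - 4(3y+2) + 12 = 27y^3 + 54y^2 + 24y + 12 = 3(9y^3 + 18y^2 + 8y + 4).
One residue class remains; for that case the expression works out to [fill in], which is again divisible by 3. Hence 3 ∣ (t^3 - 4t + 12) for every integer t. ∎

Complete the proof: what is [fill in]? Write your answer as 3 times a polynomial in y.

Only t ≡ 1 (mod 3) is unaccounted for. Put t = 3y+1:
(3y+1)^3 - 4(3y+1) + 12 expands to 27y^3 + 27y^2 - 3y + 9,
and factoring out 3 leaves 3(9y^3 + 9y^2 - y + 3).

3(9y^3 + 9y^2 - y + 3)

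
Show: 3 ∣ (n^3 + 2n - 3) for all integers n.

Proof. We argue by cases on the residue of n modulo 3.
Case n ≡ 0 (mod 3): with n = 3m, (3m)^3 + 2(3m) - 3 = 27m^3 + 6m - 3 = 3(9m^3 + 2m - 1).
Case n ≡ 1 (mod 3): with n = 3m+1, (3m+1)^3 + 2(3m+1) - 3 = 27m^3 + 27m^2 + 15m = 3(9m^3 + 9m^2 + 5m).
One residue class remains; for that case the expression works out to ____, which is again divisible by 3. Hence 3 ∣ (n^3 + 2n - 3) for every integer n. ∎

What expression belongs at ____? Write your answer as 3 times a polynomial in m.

3(9m^3 + 18m^2 + 14m + 3)

Only n ≡ 2 (mod 3) is unaccounted for. Put n = 3m+2:
(3m+2)^3 + 2(3m+2) - 3 expands to 27m^3 + 54m^2 + 42m + 9,
and factoring out 3 leaves 3(9m^3 + 18m^2 + 14m + 3).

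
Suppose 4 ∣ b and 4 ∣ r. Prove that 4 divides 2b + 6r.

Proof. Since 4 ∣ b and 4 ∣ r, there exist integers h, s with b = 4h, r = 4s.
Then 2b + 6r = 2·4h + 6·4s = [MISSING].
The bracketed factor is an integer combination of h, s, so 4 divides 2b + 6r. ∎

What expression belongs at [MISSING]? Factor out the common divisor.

Each term has a factor of 4: 2·4h + 6·4s = 4·(2h + 6s).
Since 2h + 6s is an integer, 4 ∣ (2b + 6r).

4(2h + 6s)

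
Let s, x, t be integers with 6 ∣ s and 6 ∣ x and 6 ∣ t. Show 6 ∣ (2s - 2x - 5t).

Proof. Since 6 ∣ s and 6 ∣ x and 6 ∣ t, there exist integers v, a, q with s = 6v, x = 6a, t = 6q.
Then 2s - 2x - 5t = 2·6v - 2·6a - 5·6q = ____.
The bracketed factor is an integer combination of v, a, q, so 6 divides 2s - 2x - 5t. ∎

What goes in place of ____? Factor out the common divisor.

Pull the common 6 out of every term: 2·6v - 2·6a - 5·6q = 6(-2a - 5q + 2v).
-2a - 5q + 2v is an integer, which exhibits the divisibility.

6(-2a - 5q + 2v)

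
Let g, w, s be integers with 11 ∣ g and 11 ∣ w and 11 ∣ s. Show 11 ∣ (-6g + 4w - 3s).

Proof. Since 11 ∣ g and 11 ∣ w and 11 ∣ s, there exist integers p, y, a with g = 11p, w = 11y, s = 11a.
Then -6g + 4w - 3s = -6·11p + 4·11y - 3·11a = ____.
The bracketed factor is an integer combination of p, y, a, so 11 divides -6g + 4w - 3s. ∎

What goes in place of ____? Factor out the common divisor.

11(-3a - 6p + 4y)

Each term has a factor of 11: -6·11p + 4·11y - 3·11a = 11·(-3a - 6p + 4y).
Since -3a - 6p + 4y is an integer, 11 ∣ (-6g + 4w - 3s).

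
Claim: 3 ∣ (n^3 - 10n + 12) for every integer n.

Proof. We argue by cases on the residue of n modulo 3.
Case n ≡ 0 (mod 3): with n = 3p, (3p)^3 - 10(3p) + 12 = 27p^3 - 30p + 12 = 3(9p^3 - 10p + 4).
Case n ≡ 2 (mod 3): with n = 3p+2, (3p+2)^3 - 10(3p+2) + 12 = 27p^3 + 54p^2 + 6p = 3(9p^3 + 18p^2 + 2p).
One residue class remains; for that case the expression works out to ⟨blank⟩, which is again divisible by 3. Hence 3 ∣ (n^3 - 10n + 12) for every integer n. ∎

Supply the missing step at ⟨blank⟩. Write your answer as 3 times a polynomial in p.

Only n ≡ 1 (mod 3) is unaccounted for. Put n = 3p+1:
(3p+1)^3 - 10(3p+1) + 12 expands to 27p^3 + 27p^2 - 21p + 3,
and factoring out 3 leaves 3(9p^3 + 9p^2 - 7p + 1).

3(9p^3 + 9p^2 - 7p + 1)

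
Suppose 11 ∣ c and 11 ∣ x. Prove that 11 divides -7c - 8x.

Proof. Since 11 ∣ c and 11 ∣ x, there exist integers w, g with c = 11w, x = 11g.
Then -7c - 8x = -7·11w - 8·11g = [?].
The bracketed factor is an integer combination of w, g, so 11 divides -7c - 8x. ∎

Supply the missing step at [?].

Pull the common 11 out of every term: -7·11w - 8·11g = 11(-8g - 7w).
-8g - 7w is an integer, which exhibits the divisibility.

11(-8g - 7w)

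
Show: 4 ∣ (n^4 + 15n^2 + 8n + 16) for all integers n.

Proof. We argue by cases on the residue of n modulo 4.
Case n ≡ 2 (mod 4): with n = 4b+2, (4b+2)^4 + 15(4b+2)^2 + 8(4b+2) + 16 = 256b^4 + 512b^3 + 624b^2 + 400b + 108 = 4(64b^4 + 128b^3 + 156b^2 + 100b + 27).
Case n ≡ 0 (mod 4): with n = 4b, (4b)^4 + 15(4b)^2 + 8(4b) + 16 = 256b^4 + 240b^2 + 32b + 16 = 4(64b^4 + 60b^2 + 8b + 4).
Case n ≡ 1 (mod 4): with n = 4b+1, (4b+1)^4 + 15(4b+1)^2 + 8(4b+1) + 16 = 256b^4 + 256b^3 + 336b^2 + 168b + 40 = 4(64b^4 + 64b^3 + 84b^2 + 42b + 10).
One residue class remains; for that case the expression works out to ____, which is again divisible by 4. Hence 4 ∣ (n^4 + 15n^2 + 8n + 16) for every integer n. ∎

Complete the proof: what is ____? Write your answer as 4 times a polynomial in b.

4(64b^4 + 192b^3 + 276b^2 + 206b + 64)

Only n ≡ 3 (mod 4) is unaccounted for. Put n = 4b+3:
(4b+3)^4 + 15(4b+3)^2 + 8(4b+3) + 16 expands to 256b^4 + 768b^3 + 1104b^2 + 824b + 256,
and factoring out 4 leaves 4(64b^4 + 192b^3 + 276b^2 + 206b + 64).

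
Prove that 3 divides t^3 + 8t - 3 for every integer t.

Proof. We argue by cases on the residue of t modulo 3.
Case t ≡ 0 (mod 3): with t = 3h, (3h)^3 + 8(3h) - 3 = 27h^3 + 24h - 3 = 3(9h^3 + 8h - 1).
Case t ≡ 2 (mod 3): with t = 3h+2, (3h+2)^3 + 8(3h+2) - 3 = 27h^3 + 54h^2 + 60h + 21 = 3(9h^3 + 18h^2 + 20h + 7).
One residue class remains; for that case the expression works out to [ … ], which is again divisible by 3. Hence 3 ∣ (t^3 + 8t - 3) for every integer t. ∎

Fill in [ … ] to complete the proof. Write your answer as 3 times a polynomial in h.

3(9h^3 + 9h^2 + 11h + 2)

The residues treated are {0, 2}, so the missing case is t ≡ 1 (mod 3); write t = 3h+1.
Then (3h+1)^3 + 8(3h+1) - 3 = 27h^3 + 27h^2 + 33h + 6 = 3(9h^3 + 9h^2 + 11h + 2).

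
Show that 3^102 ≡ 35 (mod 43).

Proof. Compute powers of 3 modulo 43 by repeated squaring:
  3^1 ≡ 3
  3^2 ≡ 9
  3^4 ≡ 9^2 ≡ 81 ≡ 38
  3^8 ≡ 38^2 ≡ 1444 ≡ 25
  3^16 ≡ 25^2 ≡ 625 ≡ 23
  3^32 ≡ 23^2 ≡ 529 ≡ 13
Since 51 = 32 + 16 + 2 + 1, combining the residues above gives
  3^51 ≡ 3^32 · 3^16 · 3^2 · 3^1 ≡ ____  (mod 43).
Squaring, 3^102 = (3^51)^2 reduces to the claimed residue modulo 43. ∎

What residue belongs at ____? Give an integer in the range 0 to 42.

3^32 · 3^16 · 3^2 · 3^1 ≡ 13 · 23 · 9 · 3 = 8073.
8073 mod 43 = 32, so 3^51 ≡ 32 (mod 43).

32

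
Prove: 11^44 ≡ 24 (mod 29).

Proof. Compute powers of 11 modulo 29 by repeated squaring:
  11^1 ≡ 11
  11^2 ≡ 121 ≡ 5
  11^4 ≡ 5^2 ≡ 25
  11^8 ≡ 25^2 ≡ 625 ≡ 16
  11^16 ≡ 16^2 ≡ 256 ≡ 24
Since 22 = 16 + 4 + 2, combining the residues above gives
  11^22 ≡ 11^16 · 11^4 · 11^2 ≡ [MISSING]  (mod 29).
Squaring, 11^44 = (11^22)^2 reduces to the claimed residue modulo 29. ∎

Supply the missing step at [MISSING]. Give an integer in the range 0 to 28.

13

11^16 · 11^4 · 11^2 ≡ 24 · 25 · 5 = 3000.
3000 mod 29 = 13, so 11^22 ≡ 13 (mod 29).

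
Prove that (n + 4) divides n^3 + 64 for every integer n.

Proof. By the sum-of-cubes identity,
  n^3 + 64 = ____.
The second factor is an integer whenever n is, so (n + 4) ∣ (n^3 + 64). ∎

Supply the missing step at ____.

(n + 4)(n^2 - 4n + 16)

Polynomial division of n^3 + 64 by n + 4 leaves remainder 0 and quotient n^2 - 4n + 16.
Hence n^3 + 64 = (n + 4)(n^2 - 4n + 16).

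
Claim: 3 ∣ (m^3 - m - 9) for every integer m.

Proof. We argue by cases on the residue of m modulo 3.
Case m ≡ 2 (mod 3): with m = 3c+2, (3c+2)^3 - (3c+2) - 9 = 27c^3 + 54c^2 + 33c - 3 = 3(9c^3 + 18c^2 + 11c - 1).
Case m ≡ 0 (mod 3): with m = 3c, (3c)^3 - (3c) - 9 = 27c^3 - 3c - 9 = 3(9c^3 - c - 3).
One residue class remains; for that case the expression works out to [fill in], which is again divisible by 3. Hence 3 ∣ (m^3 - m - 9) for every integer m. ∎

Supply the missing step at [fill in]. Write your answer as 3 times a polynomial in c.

3(9c^3 + 9c^2 + 2c - 3)

The residues treated are {2, 0}, so the missing case is m ≡ 1 (mod 3); write m = 3c+1.
Then (3c+1)^3 - (3c+1) - 9 = 27c^3 + 27c^2 + 6c - 9 = 3(9c^3 + 9c^2 + 2c - 3).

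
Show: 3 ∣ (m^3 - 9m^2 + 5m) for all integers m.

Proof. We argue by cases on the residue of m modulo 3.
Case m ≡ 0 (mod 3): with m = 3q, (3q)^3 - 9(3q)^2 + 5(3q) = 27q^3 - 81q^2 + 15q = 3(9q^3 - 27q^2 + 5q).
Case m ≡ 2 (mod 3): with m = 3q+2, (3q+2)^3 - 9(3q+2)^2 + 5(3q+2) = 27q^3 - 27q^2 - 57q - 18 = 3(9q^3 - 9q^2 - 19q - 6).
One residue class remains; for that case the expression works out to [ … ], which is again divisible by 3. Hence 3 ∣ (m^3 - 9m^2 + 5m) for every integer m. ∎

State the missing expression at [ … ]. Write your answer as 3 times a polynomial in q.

3(9q^3 - 18q^2 - 10q - 1)

Only m ≡ 1 (mod 3) is unaccounted for. Put m = 3q+1:
(3q+1)^3 - 9(3q+1)^2 + 5(3q+1) expands to 27q^3 - 54q^2 - 30q - 3,
and factoring out 3 leaves 3(9q^3 - 18q^2 - 10q - 1).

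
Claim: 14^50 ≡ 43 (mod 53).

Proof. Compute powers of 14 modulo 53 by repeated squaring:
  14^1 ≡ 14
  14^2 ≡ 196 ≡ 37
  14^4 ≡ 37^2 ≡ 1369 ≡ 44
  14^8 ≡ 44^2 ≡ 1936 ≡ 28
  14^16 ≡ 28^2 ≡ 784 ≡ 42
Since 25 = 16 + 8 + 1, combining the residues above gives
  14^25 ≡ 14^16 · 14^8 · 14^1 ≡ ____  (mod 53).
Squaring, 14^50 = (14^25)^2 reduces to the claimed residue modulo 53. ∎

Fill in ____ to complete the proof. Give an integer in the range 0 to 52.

14^16 · 14^8 · 14^1 ≡ 42 · 28 · 14 = 16464.
16464 mod 53 = 34, so 14^25 ≡ 34 (mod 53).

34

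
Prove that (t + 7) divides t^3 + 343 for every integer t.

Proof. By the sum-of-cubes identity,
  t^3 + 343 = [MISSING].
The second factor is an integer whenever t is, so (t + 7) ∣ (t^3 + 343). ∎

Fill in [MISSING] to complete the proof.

(t + 7)(t^2 - 7t + 49)

a^3 + b^3 = (a + b)(a^2 - ab + b^2). With a = t, b = 7:
t^3 + 343 = (t + 7)(t^2 - 7t + 49).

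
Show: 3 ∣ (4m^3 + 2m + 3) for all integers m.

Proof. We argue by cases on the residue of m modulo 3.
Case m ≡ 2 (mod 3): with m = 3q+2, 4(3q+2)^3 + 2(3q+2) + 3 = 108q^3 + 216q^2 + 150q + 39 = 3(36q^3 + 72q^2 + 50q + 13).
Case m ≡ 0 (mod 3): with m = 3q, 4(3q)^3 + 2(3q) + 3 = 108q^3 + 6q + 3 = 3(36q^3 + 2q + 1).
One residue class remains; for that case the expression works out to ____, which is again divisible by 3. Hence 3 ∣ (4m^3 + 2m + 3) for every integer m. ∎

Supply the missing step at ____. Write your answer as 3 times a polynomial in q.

3(36q^3 + 36q^2 + 14q + 3)

Only m ≡ 1 (mod 3) is unaccounted for. Put m = 3q+1:
4(3q+1)^3 + 2(3q+1) + 3 expands to 108q^3 + 108q^2 + 42q + 9,
and factoring out 3 leaves 3(36q^3 + 36q^2 + 14q + 3).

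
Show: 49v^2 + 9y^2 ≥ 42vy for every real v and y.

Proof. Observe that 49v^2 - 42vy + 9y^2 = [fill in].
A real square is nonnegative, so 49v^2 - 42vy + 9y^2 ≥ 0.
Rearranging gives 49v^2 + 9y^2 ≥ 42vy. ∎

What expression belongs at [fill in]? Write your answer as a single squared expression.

(7v - 3y)^2

49v^2 - 42vy + 9y^2 is a perfect-square trinomial: the outer terms are (7v)^2 and (3y)^2, and the cross term is -2·7v·3y.
So 49v^2 - 42vy + 9y^2 = (7v - 3y)^2 ≥ 0.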